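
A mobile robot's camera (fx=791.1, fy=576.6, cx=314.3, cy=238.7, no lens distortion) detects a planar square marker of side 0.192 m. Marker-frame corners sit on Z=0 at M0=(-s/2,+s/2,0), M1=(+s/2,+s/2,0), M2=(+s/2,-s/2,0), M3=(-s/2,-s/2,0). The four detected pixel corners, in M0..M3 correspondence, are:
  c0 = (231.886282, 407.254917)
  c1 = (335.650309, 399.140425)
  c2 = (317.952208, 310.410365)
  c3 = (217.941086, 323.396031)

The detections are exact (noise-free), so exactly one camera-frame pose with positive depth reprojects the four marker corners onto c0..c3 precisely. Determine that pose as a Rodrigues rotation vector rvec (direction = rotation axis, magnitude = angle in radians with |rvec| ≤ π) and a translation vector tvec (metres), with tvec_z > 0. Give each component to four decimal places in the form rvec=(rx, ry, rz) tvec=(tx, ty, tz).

Intrinsics K: fx=791.1, fy=576.6, cx=314.3, cy=238.7
Marker side s = 0.192 m; corners in marker frame (Z=0):
  M0 = (-0.0960, +0.0960, 0)
  M1 = (+0.0960, +0.0960, 0)
  M2 = (+0.0960, -0.0960, 0)
  M3 = (-0.0960, -0.0960, 0)
Detected image corners:
  c0 = (231.886282, 407.254917) px
  c1 = (335.650309, 399.140425) px
  c2 = (317.952208, 310.410365) px
  c3 = (217.941086, 323.396031) px
Planar DLT: solve 8×8 A·h = b for H (H[2,2]=1):
  H  [+444.58894 +42.53626 +274.22490]
  H  [-167.29350 +397.41640 +359.61395]
  H  [-0.31154 -0.14346 +1.00000]
B = K⁻¹H; ‖b₁‖=0.770261, ‖b₂‖=0.770261; λ = 2/(‖b₁‖+‖b₂‖) = 1.298261, sign → tz>0 ⇒ λ=+1.298261
r₁ = λ·B[:,0] = (+0.89030,-0.20924,-0.40446); r₂ = λ·B[:,1] = (+0.14380,+0.97192,-0.18625)
r₃ = r₁×r₂ = (+0.43208,+0.10766,+0.89539); SVD([r₁ r₂ r₃]) → R = UVᵀ:
  R  [+0.89030 +0.14380 +0.43208]
  R  [-0.20924 +0.97192 +0.10766]
  R  [-0.40446 -0.18625 +0.89539]
t = (-0.06577, +0.27225, +1.29826) m
tr R = 2.757607; θ = arccos((tr R − 1)/2) = 0.497447 rad = 28.502°
axis k = ((R−Rᵀ)₃₂, (R−Rᵀ)₁₃, (R−Rᵀ)₂₁) / (2 sinθ) = (-0.307968, +0.876536, -0.369920)
rvec = θ·k = (-0.153198, +0.436030, -0.184016)

rvec=(-0.1532, 0.4360, -0.1840) tvec=(-0.0658, 0.2722, 1.2983)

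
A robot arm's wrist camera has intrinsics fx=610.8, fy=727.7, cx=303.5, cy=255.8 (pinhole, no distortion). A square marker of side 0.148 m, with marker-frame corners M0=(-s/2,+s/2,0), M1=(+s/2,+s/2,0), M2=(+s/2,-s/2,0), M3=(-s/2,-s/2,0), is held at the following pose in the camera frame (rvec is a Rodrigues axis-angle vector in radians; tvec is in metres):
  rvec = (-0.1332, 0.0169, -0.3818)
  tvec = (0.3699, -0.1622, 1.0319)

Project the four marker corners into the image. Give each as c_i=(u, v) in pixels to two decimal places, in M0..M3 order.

c0=(500.02, 208.35) c1=(581.80, 169.18) c2=(544.43, 75.82) c3=(464.15, 114.14)

Intrinsics K: fx=610.8, fy=727.7, cx=303.5, cy=255.8
Marker side s = 0.148 m; corners in marker frame (Z=0):
  M0 = (-0.0740, +0.0740, 0)
  M1 = (+0.0740, +0.0740, 0)
  M2 = (+0.0740, -0.0740, 0)
  M3 = (-0.0740, -0.0740, 0)
rvec = (-0.1332, 0.0169, -0.3818), |rvec| = θ = 0.40472 rad = 23.189°
Rodrigues: sinθ=0.39376, 1−cosθ=0.08079; R = I + sinθ·[k]× + (1−cosθ)·[k]×²:
    [+0.92796 +0.37035 +0.04153]
    [-0.37257 +0.91935 +0.12641]
    [+0.00864 -0.13278 +0.99111]
t = (0.3699, -0.1622, 1.0319) m
M0: Pc = R·M0+t = (+0.32864, -0.06660, +1.02144); u = 610.8·(+0.32864)/1.02144 + 303.5 = 500.0189, v = 727.7·(-0.06660)/1.02144 + 255.8 = 208.3540
M1: Pc = R·M1+t = (+0.46598, -0.12174, +1.02271); u = 610.8·(+0.46598)/1.02271 + 303.5 = 581.7965, v = 727.7·(-0.12174)/1.02271 + 255.8 = 169.1786
M2: Pc = R·M2+t = (+0.41116, -0.25780, +1.04236); u = 610.8·(+0.41116)/1.04236 + 303.5 = 544.4315, v = 727.7·(-0.25780)/1.04236 + 255.8 = 75.8219
M3: Pc = R·M3+t = (+0.27382, -0.20266, +1.04109); u = 610.8·(+0.27382)/1.04109 + 303.5 = 464.1516, v = 727.7·(-0.20266)/1.04109 + 255.8 = 114.1431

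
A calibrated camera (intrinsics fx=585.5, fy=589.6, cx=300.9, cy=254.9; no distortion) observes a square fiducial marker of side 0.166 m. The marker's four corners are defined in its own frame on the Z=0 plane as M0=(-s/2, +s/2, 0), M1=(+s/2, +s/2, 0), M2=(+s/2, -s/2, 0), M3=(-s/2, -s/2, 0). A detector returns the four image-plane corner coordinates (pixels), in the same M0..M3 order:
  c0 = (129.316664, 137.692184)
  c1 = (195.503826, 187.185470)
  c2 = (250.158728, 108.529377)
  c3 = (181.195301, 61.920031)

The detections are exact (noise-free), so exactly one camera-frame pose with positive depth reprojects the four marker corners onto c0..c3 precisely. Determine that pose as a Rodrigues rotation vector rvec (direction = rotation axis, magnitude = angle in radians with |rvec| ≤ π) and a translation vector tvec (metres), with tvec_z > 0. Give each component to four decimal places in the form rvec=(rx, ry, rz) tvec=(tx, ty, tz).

rvec=(-0.0363, 0.2755, 0.6237) tvec=(-0.2009, -0.2327, 1.0439)

Intrinsics K: fx=585.5, fy=589.6, cx=300.9, cy=254.9
Marker side s = 0.166 m; corners in marker frame (Z=0):
  M0 = (-0.0830, +0.0830, 0)
  M1 = (+0.0830, +0.0830, 0)
  M2 = (+0.0830, -0.0830, 0)
  M3 = (-0.0830, -0.0830, 0)
Detected image corners:
  c0 = (129.316664, 137.692184) px
  c1 = (195.503826, 187.185470) px
  c2 = (250.158728, 108.529377) px
  c3 = (181.195301, 61.920031) px
Planar DLT: solve 8×8 A·h = b for H (H[2,2]=1):
  H  [+358.97705 -311.81234 +188.22651]
  H  [+258.01150 +470.78881 +123.47547]
  H  [-0.25428 +0.04705 +1.00000]
B = K⁻¹H; ‖b₁‖=0.957958, ‖b₂‖=0.957958; λ = 2/(‖b₁‖+‖b₂‖) = 1.043887, sign → tz>0 ⇒ λ=+1.043887
r₁ = λ·B[:,0] = (+0.77644,+0.57157,-0.26544); r₂ = λ·B[:,1] = (-0.58117,+0.81230,+0.04912)
r₃ = r₁×r₂ = (+0.24369,+0.11613,+0.96287); SVD([r₁ r₂ r₃]) → R = UVᵀ:
  R  [+0.77644 -0.58117 +0.24369]
  R  [+0.57157 +0.81230 +0.11613]
  R  [-0.26544 +0.04912 +0.96287]
t = (-0.20089, -0.23269, +1.04389) m
tr R = 2.551606; θ = arccos((tr R − 1)/2) = 0.682809 rad = 39.122°
axis k = ((R−Rᵀ)₃₂, (R−Rᵀ)₁₃, (R−Rᵀ)₂₁) / (2 sinθ) = (-0.053100, +0.403450, +0.913460)
rvec = θ·k = (-0.036257, +0.275479, +0.623719)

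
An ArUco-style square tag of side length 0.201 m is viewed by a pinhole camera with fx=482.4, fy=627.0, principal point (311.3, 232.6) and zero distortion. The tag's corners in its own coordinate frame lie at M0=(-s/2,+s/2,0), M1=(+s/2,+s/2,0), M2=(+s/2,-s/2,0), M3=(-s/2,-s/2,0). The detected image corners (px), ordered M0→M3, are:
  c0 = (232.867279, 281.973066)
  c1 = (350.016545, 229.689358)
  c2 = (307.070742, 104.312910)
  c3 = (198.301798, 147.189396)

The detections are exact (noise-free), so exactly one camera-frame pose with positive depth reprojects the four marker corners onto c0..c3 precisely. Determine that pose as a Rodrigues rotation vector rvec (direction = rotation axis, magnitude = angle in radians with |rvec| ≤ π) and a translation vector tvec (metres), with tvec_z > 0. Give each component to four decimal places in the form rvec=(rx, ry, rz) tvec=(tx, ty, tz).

Intrinsics K: fx=482.4, fy=627.0, cx=311.3, cy=232.6
Marker side s = 0.201 m; corners in marker frame (Z=0):
  M0 = (-0.1005, +0.1005, 0)
  M1 = (+0.1005, +0.1005, 0)
  M2 = (+0.1005, -0.1005, 0)
  M3 = (-0.1005, -0.1005, 0)
Detected image corners:
  c0 = (232.867279, 281.973066) px
  c1 = (350.016545, 229.689358) px
  c2 = (307.070742, 104.312910) px
  c3 = (198.301798, 147.189396) px
Planar DLT: solve 8×8 A·h = b for H (H[2,2]=1):
  H  [+615.40612 +74.17101 +272.34550]
  H  [-197.58236 +563.20011 +187.45313]
  H  [+0.19972 -0.43762 +1.00000]
B = K⁻¹H; ‖b₁‖=1.227438, ‖b₂‖=1.227438; λ = 2/(‖b₁‖+‖b₂‖) = 0.814705, sign → tz>0 ⇒ λ=+0.814705
r₁ = λ·B[:,0] = (+0.93433,-0.31710,+0.16272); r₂ = λ·B[:,1] = (+0.35534,+0.86407,-0.35653)
r₃ = r₁×r₂ = (-0.02754,+0.39094,+0.92000); SVD([r₁ r₂ r₃]) → R = UVᵀ:
  R  [+0.93433 +0.35534 -0.02754]
  R  [-0.31710 +0.86407 +0.39094]
  R  [+0.16272 -0.35653 +0.92000]
t = (-0.06579, -0.05866, +0.81470) m
tr R = 2.718405; θ = arccos((tr R − 1)/2) = 0.537088 rad = 30.773°
axis k = ((R−Rᵀ)₃₂, (R−Rᵀ)₁₃, (R−Rᵀ)₂₁) / (2 sinθ) = (-0.730474, -0.185930, -0.657143)
rvec = θ·k = (-0.392329, -0.099861, -0.352944)

rvec=(-0.3923, -0.0999, -0.3529) tvec=(-0.0658, -0.0587, 0.8147)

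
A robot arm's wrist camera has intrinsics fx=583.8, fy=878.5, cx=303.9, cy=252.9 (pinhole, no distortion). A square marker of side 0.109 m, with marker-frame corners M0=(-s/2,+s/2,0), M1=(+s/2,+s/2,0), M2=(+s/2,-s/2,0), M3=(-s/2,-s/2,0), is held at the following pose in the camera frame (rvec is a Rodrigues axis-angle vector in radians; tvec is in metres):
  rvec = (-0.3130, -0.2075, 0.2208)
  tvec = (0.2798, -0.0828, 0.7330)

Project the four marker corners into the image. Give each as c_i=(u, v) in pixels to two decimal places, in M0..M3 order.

c0=(484.00, 196.13) c1=(563.36, 230.05) c2=(566.47, 114.20) c3=(490.99, 79.06)

Intrinsics K: fx=583.8, fy=878.5, cx=303.9, cy=252.9
Marker side s = 0.109 m; corners in marker frame (Z=0):
  M0 = (-0.0545, +0.0545, 0)
  M1 = (+0.0545, +0.0545, 0)
  M2 = (+0.0545, -0.0545, 0)
  M3 = (-0.0545, -0.0545, 0)
rvec = (-0.3130, -0.2075, 0.2208), |rvec| = θ = 0.43564 rad = 24.960°
Rodrigues: sinθ=0.42199, 1−cosθ=0.09340; R = I + sinθ·[k]× + (1−cosθ)·[k]×²:
    [+0.95482 -0.18192 -0.23501]
    [+0.24585 +0.92779 +0.28065]
    [+0.16699 -0.32574 +0.93060]
t = (0.2798, -0.0828, 0.7330) m
M0: Pc = R·M0+t = (+0.21785, -0.04563, +0.70615); u = 583.8·(+0.21785)/0.70615 + 303.9 = 484.0038, v = 878.5·(-0.04563)/0.70615 + 252.9 = 196.1279
M1: Pc = R·M1+t = (+0.32192, -0.01884, +0.72435); u = 583.8·(+0.32192)/0.72435 + 303.9 = 563.3591, v = 878.5·(-0.01884)/0.72435 + 252.9 = 230.0545
M2: Pc = R·M2+t = (+0.34175, -0.11997, +0.75985); u = 583.8·(+0.34175)/0.75985 + 303.9 = 566.4701, v = 878.5·(-0.11997)/0.75985 + 252.9 = 114.2020
M3: Pc = R·M3+t = (+0.23768, -0.14676, +0.74165); u = 583.8·(+0.23768)/0.74165 + 303.9 = 490.9902, v = 878.5·(-0.14676)/0.74165 + 252.9 = 79.0563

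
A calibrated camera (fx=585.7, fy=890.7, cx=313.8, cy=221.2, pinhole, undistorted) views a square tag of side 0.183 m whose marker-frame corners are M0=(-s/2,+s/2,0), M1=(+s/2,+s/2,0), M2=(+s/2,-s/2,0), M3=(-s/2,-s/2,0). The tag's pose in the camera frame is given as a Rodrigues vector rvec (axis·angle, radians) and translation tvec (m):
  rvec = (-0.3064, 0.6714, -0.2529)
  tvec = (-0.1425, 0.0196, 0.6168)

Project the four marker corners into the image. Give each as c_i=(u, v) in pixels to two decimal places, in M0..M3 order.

Intrinsics K: fx=585.7, fy=890.7, cx=313.8, cy=221.2
Marker side s = 0.183 m; corners in marker frame (Z=0):
  M0 = (-0.0915, +0.0915, 0)
  M1 = (+0.0915, +0.0915, 0)
  M2 = (+0.0915, -0.0915, 0)
  M3 = (-0.0915, -0.0915, 0)
rvec = (-0.3064, 0.6714, -0.2529), |rvec| = θ = 0.78014 rad = 44.699°
Rodrigues: sinθ=0.70338, 1−cosθ=0.28918; R = I + sinθ·[k]× + (1−cosθ)·[k]×²:
    [+0.75542 +0.13027 +0.64216]
    [-0.32576 +0.92500 +0.19557]
    [-0.56852 -0.35693 +0.74121]
t = (-0.1425, 0.0196, 0.6168) m
M0: Pc = R·M0+t = (-0.19970, +0.13405, +0.63616); u = 585.7·(-0.19970)/0.63616 + 313.8 = 129.9388, v = 890.7·(+0.13405)/0.63616 + 221.2 = 408.8789
M1: Pc = R·M1+t = (-0.06146, +0.07443, +0.53212); u = 585.7·(-0.06146)/0.53212 + 313.8 = 246.1526, v = 890.7·(+0.07443)/0.53212 + 221.2 = 345.7867
M2: Pc = R·M2+t = (-0.08530, -0.09485, +0.59744); u = 585.7·(-0.08530)/0.59744 + 313.8 = 230.1776, v = 890.7·(-0.09485)/0.59744 + 221.2 = 79.7992
M3: Pc = R·M3+t = (-0.22354, -0.03523, +0.70148); u = 585.7·(-0.22354)/0.70148 + 313.8 = 127.1544, v = 890.7·(-0.03523)/0.70148 + 221.2 = 176.4663

c0=(129.94, 408.88) c1=(246.15, 345.79) c2=(230.18, 79.80) c3=(127.15, 176.47)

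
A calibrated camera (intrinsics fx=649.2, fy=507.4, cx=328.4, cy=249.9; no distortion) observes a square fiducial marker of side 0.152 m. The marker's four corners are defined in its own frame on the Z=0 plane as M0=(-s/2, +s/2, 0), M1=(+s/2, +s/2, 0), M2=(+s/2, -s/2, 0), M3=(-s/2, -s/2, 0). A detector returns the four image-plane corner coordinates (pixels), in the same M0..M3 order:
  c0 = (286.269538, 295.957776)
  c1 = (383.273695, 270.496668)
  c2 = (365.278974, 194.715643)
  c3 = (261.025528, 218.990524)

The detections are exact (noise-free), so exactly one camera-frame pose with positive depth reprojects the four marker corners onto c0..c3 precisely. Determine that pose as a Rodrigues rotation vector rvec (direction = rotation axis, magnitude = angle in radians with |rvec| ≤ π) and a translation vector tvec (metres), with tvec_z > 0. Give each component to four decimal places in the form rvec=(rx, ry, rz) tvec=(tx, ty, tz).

rvec=(0.3678, -0.2784, -0.2589) tvec=(-0.0045, -0.0070, 0.9139)

Intrinsics K: fx=649.2, fy=507.4, cx=328.4, cy=249.9
Marker side s = 0.152 m; corners in marker frame (Z=0):
  M0 = (-0.0760, +0.0760, 0)
  M1 = (+0.0760, +0.0760, 0)
  M2 = (+0.0760, -0.0760, 0)
  M3 = (-0.0760, -0.0760, 0)
Detected image corners:
  c0 = (286.269538, 295.957776) px
  c1 = (383.273695, 270.496668) px
  c2 = (365.278974, 194.715643) px
  c3 = (261.025528, 218.990524) px
Planar DLT: solve 8×8 A·h = b for H (H[2,2]=1):
  H  [+738.93037 +278.65326 +325.22570]
  H  [-104.98628 +605.90555 +246.03963]
  H  [+0.23973 +0.42244 +1.00000]
B = K⁻¹H; ‖b₁‖=1.094197, ‖b₂‖=1.094197; λ = 2/(‖b₁‖+‖b₂‖) = 0.913913, sign → tz>0 ⇒ λ=+0.913913
r₁ = λ·B[:,0] = (+0.92940,-0.29700,+0.21910); r₂ = λ·B[:,1] = (+0.19698,+0.90119,+0.38607)
r₃ = r₁×r₂ = (-0.31211,-0.31566,+0.89607); SVD([r₁ r₂ r₃]) → R = UVᵀ:
  R  [+0.92940 +0.19698 -0.31211]
  R  [-0.29700 +0.90119 -0.31566]
  R  [+0.21910 +0.38607 +0.89607]
t = (-0.00447, -0.00695, +0.91391) m
tr R = 2.726663; θ = arccos((tr R − 1)/2) = 0.528961 rad = 30.307°
axis k = ((R−Rᵀ)₃₂, (R−Rᵀ)₁₃, (R−Rᵀ)₂₁) / (2 sinθ) = (+0.695288, -0.526327, -0.489443)
rvec = θ·k = (+0.367781, -0.278406, -0.258896)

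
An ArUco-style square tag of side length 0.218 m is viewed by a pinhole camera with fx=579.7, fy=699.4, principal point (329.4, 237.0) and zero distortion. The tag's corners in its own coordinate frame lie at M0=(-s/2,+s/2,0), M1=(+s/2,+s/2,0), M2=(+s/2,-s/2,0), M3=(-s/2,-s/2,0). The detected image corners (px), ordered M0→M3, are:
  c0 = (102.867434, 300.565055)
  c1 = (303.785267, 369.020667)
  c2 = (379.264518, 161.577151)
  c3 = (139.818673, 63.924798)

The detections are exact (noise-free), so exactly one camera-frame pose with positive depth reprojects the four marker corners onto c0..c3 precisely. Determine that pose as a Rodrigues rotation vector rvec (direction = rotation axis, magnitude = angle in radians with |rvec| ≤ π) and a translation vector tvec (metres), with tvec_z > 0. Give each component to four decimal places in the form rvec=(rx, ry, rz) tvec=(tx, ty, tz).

Intrinsics K: fx=579.7, fy=699.4, cx=329.4, cy=237.0
Marker side s = 0.218 m; corners in marker frame (Z=0):
  M0 = (-0.1090, +0.1090, 0)
  M1 = (+0.1090, +0.1090, 0)
  M2 = (+0.1090, -0.1090, 0)
  M3 = (-0.1090, -0.1090, 0)
Detected image corners:
  c0 = (102.867434, 300.565055) px
  c1 = (303.785267, 369.020667) px
  c2 = (379.264518, 161.577151) px
  c3 = (139.818673, 63.924798) px
Planar DLT: solve 8×8 A·h = b for H (H[2,2]=1):
  H  [+1065.59533 -58.42626 +232.07682]
  H  [+436.48687 +1211.93661 +235.59135]
  H  [+0.27653 +0.87327 +1.00000]
B = K⁻¹H; ‖b₁‖=1.784296, ‖b₂‖=1.784296; λ = 2/(‖b₁‖+‖b₂‖) = 0.560445, sign → tz>0 ⇒ λ=+0.560445
r₁ = λ·B[:,0] = (+0.94214,+0.29725,+0.15498); r₂ = λ·B[:,1] = (-0.33459,+0.80531,+0.48942)
r₃ = r₁×r₂ = (+0.02068,-0.51296,+0.85817); SVD([r₁ r₂ r₃]) → R = UVᵀ:
  R  [+0.94214 -0.33459 +0.02068]
  R  [+0.29725 +0.80531 -0.51296]
  R  [+0.15498 +0.48942 +0.85817]
t = (-0.09409, -0.00113, +0.56044) m
tr R = 2.605608; θ = arccos((tr R − 1)/2) = 0.638813 rad = 36.601°
axis k = ((R−Rᵀ)₃₂, (R−Rᵀ)₁₃, (R−Rᵀ)₂₁) / (2 sinθ) = (+0.840580, -0.112626, +0.529849)
rvec = θ·k = (+0.536973, -0.071947, +0.338475)

rvec=(0.5370, -0.0719, 0.3385) tvec=(-0.0941, -0.0011, 0.5604)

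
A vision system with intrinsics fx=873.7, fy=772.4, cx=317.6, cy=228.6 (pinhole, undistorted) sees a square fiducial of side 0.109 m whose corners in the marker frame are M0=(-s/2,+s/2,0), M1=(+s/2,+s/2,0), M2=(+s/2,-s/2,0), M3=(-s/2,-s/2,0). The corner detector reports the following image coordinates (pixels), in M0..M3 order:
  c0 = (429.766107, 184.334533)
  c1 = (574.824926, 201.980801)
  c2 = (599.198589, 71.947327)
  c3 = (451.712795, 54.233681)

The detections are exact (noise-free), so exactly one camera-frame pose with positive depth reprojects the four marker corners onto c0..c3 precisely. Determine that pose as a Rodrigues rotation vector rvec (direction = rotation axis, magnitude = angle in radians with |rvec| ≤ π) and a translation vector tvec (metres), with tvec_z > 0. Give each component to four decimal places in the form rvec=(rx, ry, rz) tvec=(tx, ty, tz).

Intrinsics K: fx=873.7, fy=772.4, cx=317.6, cy=228.6
Marker side s = 0.109 m; corners in marker frame (Z=0):
  M0 = (-0.0545, +0.0545, 0)
  M1 = (+0.0545, +0.0545, 0)
  M2 = (+0.0545, -0.0545, 0)
  M3 = (-0.0545, -0.0545, 0)
Detected image corners:
  c0 = (429.766107, 184.334533) px
  c1 = (574.824926, 201.980801) px
  c2 = (599.198589, 71.947327) px
  c3 = (451.712795, 54.233681) px
Planar DLT: solve 8×8 A·h = b for H (H[2,2]=1):
  H  [+1333.83886 -135.51571 +513.71890]
  H  [+160.19979 +1212.46373 +128.64734]
  H  [-0.01560 +0.14975 +1.00000]
B = K⁻¹H; ‖b₁‖=1.547005, ‖b₂‖=1.547005; λ = 2/(‖b₁‖+‖b₂‖) = 0.646410, sign → tz>0 ⇒ λ=+0.646410
r₁ = λ·B[:,0] = (+0.99051,+0.13705,-0.01009); r₂ = λ·B[:,1] = (-0.13545,+0.98604,+0.09680)
r₃ = r₁×r₂ = (+0.02321,-0.09452,+0.99525); SVD([r₁ r₂ r₃]) → R = UVᵀ:
  R  [+0.99051 -0.13545 +0.02321]
  R  [+0.13705 +0.98604 -0.09452]
  R  [-0.01009 +0.09680 +0.99525]
t = (+0.14510, -0.08365, +0.64641) m
tr R = 2.971809; θ = arccos((tr R − 1)/2) = 0.168100 rad = 9.631°
axis k = ((R−Rᵀ)₃₂, (R−Rᵀ)₁₃, (R−Rᵀ)₂₁) / (2 sinθ) = (+0.571747, +0.099511, +0.814373)
rvec = θ·k = (+0.096110, +0.016728, +0.136896)

rvec=(0.0961, 0.0167, 0.1369) tvec=(0.1451, -0.0836, 0.6464)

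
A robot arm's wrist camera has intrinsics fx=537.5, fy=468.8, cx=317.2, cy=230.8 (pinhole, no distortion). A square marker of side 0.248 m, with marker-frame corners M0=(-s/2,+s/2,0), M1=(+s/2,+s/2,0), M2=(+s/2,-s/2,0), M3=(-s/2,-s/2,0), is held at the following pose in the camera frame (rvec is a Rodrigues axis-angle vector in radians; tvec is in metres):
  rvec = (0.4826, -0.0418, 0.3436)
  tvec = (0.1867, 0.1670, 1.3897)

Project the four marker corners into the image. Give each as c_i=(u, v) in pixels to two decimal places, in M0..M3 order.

c0=(327.93, 306.49) c1=(413.70, 329.95) c2=(454.60, 266.61) c3=(362.53, 239.75)

Intrinsics K: fx=537.5, fy=468.8, cx=317.2, cy=230.8
Marker side s = 0.248 m; corners in marker frame (Z=0):
  M0 = (-0.1240, +0.1240, 0)
  M1 = (+0.1240, +0.1240, 0)
  M2 = (+0.1240, -0.1240, 0)
  M3 = (-0.1240, -0.1240, 0)
rvec = (0.4826, -0.0418, 0.3436), |rvec| = θ = 0.59389 rad = 34.028°
Rodrigues: sinθ=0.55959, 1−cosθ=0.17123; R = I + sinθ·[k]× + (1−cosθ)·[k]×²:
    [+0.94184 -0.33355 +0.04112]
    [+0.31396 +0.82962 -0.46170]
    [+0.11989 +0.44775 +0.88608]
t = (0.1867, 0.1670, 1.3897) m
M0: Pc = R·M0+t = (+0.02855, +0.23094, +1.43036); u = 537.5·(+0.02855)/1.43036 + 317.2 = 327.9294, v = 468.8·(+0.23094)/1.43036 + 230.8 = 306.4911
M1: Pc = R·M1+t = (+0.26213, +0.30880, +1.46009); u = 537.5·(+0.26213)/1.46009 + 317.2 = 413.6967, v = 468.8·(+0.30880)/1.46009 + 230.8 = 329.9496
M2: Pc = R·M2+t = (+0.34485, +0.10306, +1.34904); u = 537.5·(+0.34485)/1.34904 + 317.2 = 454.5977, v = 468.8·(+0.10306)/1.34904 + 230.8 = 266.6135
M3: Pc = R·M3+t = (+0.11127, +0.02520, +1.31931); u = 537.5·(+0.11127)/1.31931 + 317.2 = 362.5333, v = 468.8·(+0.02520)/1.31931 + 230.8 = 239.7532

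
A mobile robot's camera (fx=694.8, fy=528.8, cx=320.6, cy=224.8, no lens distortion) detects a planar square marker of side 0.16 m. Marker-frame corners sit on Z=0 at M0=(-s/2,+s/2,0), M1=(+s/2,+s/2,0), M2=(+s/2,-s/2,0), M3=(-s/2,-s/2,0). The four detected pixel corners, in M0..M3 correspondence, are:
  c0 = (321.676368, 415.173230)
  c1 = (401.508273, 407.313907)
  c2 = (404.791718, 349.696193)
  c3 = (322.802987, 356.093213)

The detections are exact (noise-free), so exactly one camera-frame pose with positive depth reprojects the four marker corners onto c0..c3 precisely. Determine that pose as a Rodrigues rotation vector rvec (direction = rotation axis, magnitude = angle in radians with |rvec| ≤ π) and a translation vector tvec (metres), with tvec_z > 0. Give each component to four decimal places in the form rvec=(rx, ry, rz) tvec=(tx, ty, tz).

rvec=(0.2279, -0.2396, -0.0147) tvec=(0.0808, 0.3921, 1.3155)

Intrinsics K: fx=694.8, fy=528.8, cx=320.6, cy=224.8
Marker side s = 0.16 m; corners in marker frame (Z=0):
  M0 = (-0.0800, +0.0800, 0)
  M1 = (+0.0800, +0.0800, 0)
  M2 = (+0.0800, -0.0800, 0)
  M3 = (-0.0800, -0.0800, 0)
Detected image corners:
  c0 = (321.676368, 415.173230) px
  c1 = (401.508273, 407.313907) px
  c2 = (404.791718, 349.696193) px
  c3 = (322.802987, 356.093213) px
Planar DLT: solve 8×8 A·h = b for H (H[2,2]=1):
  H  [+570.00375 +48.30528 +363.25443]
  H  [+23.23341 +430.11961 +382.41865]
  H  [+0.17758 +0.17145 +1.00000]
B = K⁻¹H; ‖b₁‖=0.760153, ‖b₂‖=0.760153; λ = 2/(‖b₁‖+‖b₂‖) = 1.315525, sign → tz>0 ⇒ λ=+1.315525
r₁ = λ·B[:,0] = (+0.97144,-0.04151,+0.23361); r₂ = λ·B[:,1] = (-0.01261,+0.97415,+0.22554)
r₃ = r₁×r₂ = (-0.23693,-0.22205,+0.94581); SVD([r₁ r₂ r₃]) → R = UVᵀ:
  R  [+0.97144 -0.01261 -0.23693]
  R  [-0.04151 +0.97415 -0.22205]
  R  [+0.23361 +0.22554 +0.94581]
t = (+0.08076, +0.39212, +1.31553) m
tr R = 2.891407; θ = arccos((tr R − 1)/2) = 0.331044 rad = 18.967°
axis k = ((R−Rᵀ)₃₂, (R−Rᵀ)₁₃, (R−Rᵀ)₂₁) / (2 sinθ) = (+0.688532, -0.723842, -0.044459)
rvec = θ·k = (+0.227934, -0.239624, -0.014718)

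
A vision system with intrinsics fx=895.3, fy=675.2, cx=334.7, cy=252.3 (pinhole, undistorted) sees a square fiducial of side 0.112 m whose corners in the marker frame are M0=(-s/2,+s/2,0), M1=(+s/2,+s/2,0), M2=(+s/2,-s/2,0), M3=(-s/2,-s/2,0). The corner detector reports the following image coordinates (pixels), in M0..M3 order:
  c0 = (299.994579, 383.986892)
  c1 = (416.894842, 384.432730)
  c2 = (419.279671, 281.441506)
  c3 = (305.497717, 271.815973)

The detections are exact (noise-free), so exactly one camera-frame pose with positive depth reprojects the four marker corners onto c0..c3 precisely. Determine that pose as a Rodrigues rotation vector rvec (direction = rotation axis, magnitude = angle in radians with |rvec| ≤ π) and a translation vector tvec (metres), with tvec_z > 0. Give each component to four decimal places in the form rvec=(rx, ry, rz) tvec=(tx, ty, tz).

Intrinsics K: fx=895.3, fy=675.2, cx=334.7, cy=252.3
Marker side s = 0.112 m; corners in marker frame (Z=0):
  M0 = (-0.0560, +0.0560, 0)
  M1 = (+0.0560, +0.0560, 0)
  M2 = (+0.0560, -0.0560, 0)
  M3 = (-0.0560, -0.0560, 0)
Detected image corners:
  c0 = (299.994579, 383.986892) px
  c1 = (416.894842, 384.432730) px
  c2 = (419.279671, 281.441506) px
  c3 = (305.497717, 271.815973) px
Planar DLT: solve 8×8 A·h = b for H (H[2,2]=1):
  H  [+1307.87733 -112.09964 +362.93341]
  H  [+300.51280 +887.73576 +329.88050]
  H  [+0.77192 -0.21499 +1.00000]
B = K⁻¹H; ‖b₁‖=1.412291, ‖b₂‖=1.412291; λ = 2/(‖b₁‖+‖b₂‖) = 0.708069, sign → tz>0 ⇒ λ=+0.708069
r₁ = λ·B[:,0] = (+0.83003,+0.11091,+0.54657); r₂ = λ·B[:,1] = (-0.03175,+0.98784,-0.15223)
r₃ = r₁×r₂ = (-0.55681,+0.10900,+0.82346); SVD([r₁ r₂ r₃]) → R = UVᵀ:
  R  [+0.83003 -0.03175 -0.55681]
  R  [+0.11091 +0.98784 +0.10900]
  R  [+0.54657 -0.15223 +0.82346]
t = (+0.02233, +0.08136, +0.70807) m
tr R = 2.641327; θ = arccos((tr R − 1)/2) = 0.608225 rad = 34.849°
axis k = ((R−Rᵀ)₃₂, (R−Rᵀ)₁₃, (R−Rᵀ)₂₁) / (2 sinθ) = (-0.228587, -0.965488, +0.124824)
rvec = θ·k = (-0.139032, -0.587234, +0.075921)

rvec=(-0.1390, -0.5872, 0.0759) tvec=(0.0223, 0.0814, 0.7081)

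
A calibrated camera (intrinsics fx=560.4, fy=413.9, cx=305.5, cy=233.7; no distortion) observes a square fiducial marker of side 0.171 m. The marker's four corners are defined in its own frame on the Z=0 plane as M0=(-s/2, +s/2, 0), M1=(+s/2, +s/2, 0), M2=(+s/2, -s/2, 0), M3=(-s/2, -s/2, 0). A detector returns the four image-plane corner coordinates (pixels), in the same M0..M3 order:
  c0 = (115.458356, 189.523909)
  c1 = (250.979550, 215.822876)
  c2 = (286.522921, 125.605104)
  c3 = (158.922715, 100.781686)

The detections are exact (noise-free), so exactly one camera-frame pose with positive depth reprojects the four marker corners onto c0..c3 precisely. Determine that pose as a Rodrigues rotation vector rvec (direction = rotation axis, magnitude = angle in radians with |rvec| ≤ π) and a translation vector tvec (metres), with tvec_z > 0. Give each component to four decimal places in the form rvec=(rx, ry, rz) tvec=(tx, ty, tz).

Intrinsics K: fx=560.4, fy=413.9, cx=305.5, cy=233.7
Marker side s = 0.171 m; corners in marker frame (Z=0):
  M0 = (-0.0855, +0.0855, 0)
  M1 = (+0.0855, +0.0855, 0)
  M2 = (+0.0855, -0.0855, 0)
  M3 = (-0.0855, -0.0855, 0)
Detected image corners:
  c0 = (115.458356, 189.523909) px
  c1 = (250.979550, 215.822876) px
  c2 = (286.522921, 125.605104) px
  c3 = (158.922715, 100.781686) px
Planar DLT: solve 8×8 A·h = b for H (H[2,2]=1):
  H  [+769.44086 -302.24106 +203.58504]
  H  [+149.95424 +467.85012 +156.59510]
  H  [+0.00382 -0.35095 +1.00000]
B = K⁻¹H; ‖b₁‖=1.417459, ‖b₂‖=1.417459; λ = 2/(‖b₁‖+‖b₂‖) = 0.705488, sign → tz>0 ⇒ λ=+0.705488
r₁ = λ·B[:,0] = (+0.96718,+0.25407,+0.00269); r₂ = λ·B[:,1] = (-0.24552,+0.93724,-0.24759)
r₃ = r₁×r₂ = (-0.06543,+0.23880,+0.96886); SVD([r₁ r₂ r₃]) → R = UVᵀ:
  R  [+0.96718 -0.24552 -0.06543]
  R  [+0.25407 +0.93724 +0.23880]
  R  [+0.00269 -0.24759 +0.96886]
t = (-0.12830, -0.13142, +0.70549) m
tr R = 2.873283; θ = arccos((tr R − 1)/2) = 0.357880 rad = 20.505°
axis k = ((R−Rᵀ)₃₂, (R−Rᵀ)₁₃, (R−Rᵀ)₂₁) / (2 sinθ) = (-0.694269, -0.097240, +0.713117)
rvec = θ·k = (-0.248465, -0.034800, +0.255210)

rvec=(-0.2485, -0.0348, 0.2552) tvec=(-0.1283, -0.1314, 0.7055)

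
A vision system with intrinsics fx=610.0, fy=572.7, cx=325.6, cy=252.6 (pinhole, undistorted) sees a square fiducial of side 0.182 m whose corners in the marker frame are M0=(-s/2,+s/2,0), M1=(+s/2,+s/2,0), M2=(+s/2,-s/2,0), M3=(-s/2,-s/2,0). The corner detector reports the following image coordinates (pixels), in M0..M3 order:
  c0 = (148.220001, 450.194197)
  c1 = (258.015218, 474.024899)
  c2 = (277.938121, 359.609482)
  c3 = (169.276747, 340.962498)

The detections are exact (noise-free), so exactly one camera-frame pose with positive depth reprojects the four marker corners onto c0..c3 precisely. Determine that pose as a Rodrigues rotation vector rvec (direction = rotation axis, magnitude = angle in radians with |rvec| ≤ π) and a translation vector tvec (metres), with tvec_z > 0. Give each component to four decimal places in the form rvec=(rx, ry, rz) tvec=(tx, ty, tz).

Intrinsics K: fx=610.0, fy=572.7, cx=325.6, cy=252.6
Marker side s = 0.182 m; corners in marker frame (Z=0):
  M0 = (-0.0910, +0.0910, 0)
  M1 = (+0.0910, +0.0910, 0)
  M2 = (+0.0910, -0.0910, 0)
  M3 = (-0.0910, -0.0910, 0)
Detected image corners:
  c0 = (148.220001, 450.194197) px
  c1 = (258.015218, 474.024899) px
  c2 = (277.938121, 359.609482) px
  c3 = (169.276747, 340.962498) px
Planar DLT: solve 8×8 A·h = b for H (H[2,2]=1):
  H  [+549.88380 -134.24241 +212.28656]
  H  [+20.91363 +572.99912 +405.45526]
  H  [-0.23548 -0.10121 +1.00000]
B = K⁻¹H; ‖b₁‖=1.063099, ‖b₂‖=1.063099; λ = 2/(‖b₁‖+‖b₂‖) = 0.940646, sign → tz>0 ⇒ λ=+0.940646
r₁ = λ·B[:,0] = (+0.96618,+0.13205,-0.22151); r₂ = λ·B[:,1] = (-0.15619,+0.98313,-0.09520)
r₃ = r₁×r₂ = (+0.20520,+0.12658,+0.97050); SVD([r₁ r₂ r₃]) → R = UVᵀ:
  R  [+0.96618 -0.15619 +0.20520]
  R  [+0.13205 +0.98313 +0.12658]
  R  [-0.22151 -0.09520 +0.97050]
t = (-0.17473, +0.25106, +0.94065) m
tr R = 2.919806; θ = arccos((tr R − 1)/2) = 0.284140 rad = 16.280°
axis k = ((R−Rᵀ)₃₂, (R−Rᵀ)₁₃, (R−Rᵀ)₂₁) / (2 sinθ) = (-0.395569, +0.761065, +0.514106)
rvec = θ·k = (-0.112397, +0.216249, +0.146078)

rvec=(-0.1124, 0.2162, 0.1461) tvec=(-0.1747, 0.2511, 0.9406)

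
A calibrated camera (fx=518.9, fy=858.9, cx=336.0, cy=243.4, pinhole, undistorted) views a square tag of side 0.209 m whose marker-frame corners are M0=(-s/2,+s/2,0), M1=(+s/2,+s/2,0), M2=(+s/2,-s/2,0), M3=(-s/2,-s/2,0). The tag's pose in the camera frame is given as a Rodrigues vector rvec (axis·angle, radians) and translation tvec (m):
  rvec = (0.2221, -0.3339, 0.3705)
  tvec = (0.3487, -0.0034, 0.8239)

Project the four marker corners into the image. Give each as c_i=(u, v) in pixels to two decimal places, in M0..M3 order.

c0=(475.88, 306.08) c1=(572.61, 365.45) c2=(631.27, 177.02) c3=(536.27, 96.94)

Intrinsics K: fx=518.9, fy=858.9, cx=336.0, cy=243.4
Marker side s = 0.209 m; corners in marker frame (Z=0):
  M0 = (-0.1045, +0.1045, 0)
  M1 = (+0.1045, +0.1045, 0)
  M2 = (+0.1045, -0.1045, 0)
  M3 = (-0.1045, -0.1045, 0)
rvec = (0.2221, -0.3339, 0.3705), |rvec| = θ = 0.54597 rad = 31.282°
Rodrigues: sinθ=0.51925, 1−cosθ=0.14538; R = I + sinθ·[k]× + (1−cosθ)·[k]×²:
    [+0.87868 -0.38853 -0.27742]
    [+0.31620 +0.90900 -0.27156]
    [+0.35769 +0.15090 +0.92157]
t = (0.3487, -0.0034, 0.8239) m
M0: Pc = R·M0+t = (+0.21628, +0.05855, +0.80229); u = 518.9·(+0.21628)/0.80229 + 336.0 = 475.8818, v = 858.9·(+0.05855)/0.80229 + 243.4 = 306.0785
M1: Pc = R·M1+t = (+0.39992, +0.12463, +0.87705); u = 518.9·(+0.39992)/0.87705 + 336.0 = 572.6106, v = 858.9·(+0.12463)/0.87705 + 243.4 = 365.4539
M2: Pc = R·M2+t = (+0.48112, -0.06535, +0.84551); u = 518.9·(+0.48112)/0.84551 + 336.0 = 631.2716, v = 858.9·(-0.06535)/0.84551 + 243.4 = 177.0178
M3: Pc = R·M3+t = (+0.29748, -0.13143, +0.77075); u = 518.9·(+0.29748)/0.77075 + 336.0 = 536.2746, v = 858.9·(-0.13143)/0.77075 + 243.4 = 96.9360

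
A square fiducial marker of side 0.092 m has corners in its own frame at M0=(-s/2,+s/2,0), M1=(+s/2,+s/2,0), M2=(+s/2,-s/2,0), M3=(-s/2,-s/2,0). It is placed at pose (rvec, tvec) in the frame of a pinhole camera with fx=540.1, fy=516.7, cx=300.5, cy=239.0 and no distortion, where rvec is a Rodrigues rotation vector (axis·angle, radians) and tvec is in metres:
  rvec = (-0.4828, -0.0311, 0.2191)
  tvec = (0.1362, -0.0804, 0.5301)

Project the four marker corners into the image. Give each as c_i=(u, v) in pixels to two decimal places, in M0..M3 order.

Intrinsics K: fx=540.1, fy=516.7, cx=300.5, cy=239.0
Marker side s = 0.092 m; corners in marker frame (Z=0):
  M0 = (-0.0460, +0.0460, 0)
  M1 = (+0.0460, +0.0460, 0)
  M2 = (+0.0460, -0.0460, 0)
  M3 = (-0.0460, -0.0460, 0)
rvec = (-0.4828, -0.0311, 0.2191), |rvec| = θ = 0.53110 rad = 30.430°
Rodrigues: sinθ=0.50648, 1−cosθ=0.13775; R = I + sinθ·[k]× + (1−cosθ)·[k]×²:
    [+0.97608 -0.20161 -0.08132]
    [+0.21628 +0.86272 +0.45709]
    [-0.02200 -0.46375 +0.88569]
t = (0.1362, -0.0804, 0.5301) m
M0: Pc = R·M0+t = (+0.08203, -0.05066, +0.50978); u = 540.1·(+0.08203)/0.50978 + 300.5 = 387.4047, v = 516.7·(-0.05066)/0.50978 + 239.0 = 187.6487
M1: Pc = R·M1+t = (+0.17183, -0.03077, +0.50776); u = 540.1·(+0.17183)/0.50776 + 300.5 = 483.2712, v = 516.7·(-0.03077)/0.50776 + 239.0 = 207.6920
M2: Pc = R·M2+t = (+0.19037, -0.11014, +0.55042); u = 540.1·(+0.19037)/0.55042 + 300.5 = 487.3045, v = 516.7·(-0.11014)/0.55042 + 239.0 = 135.6108
M3: Pc = R·M3+t = (+0.10057, -0.13003, +0.55244); u = 540.1·(+0.10057)/0.55244 + 300.5 = 398.8269, v = 516.7·(-0.13003)/0.55244 + 239.0 = 117.3795

c0=(387.40, 187.65) c1=(483.27, 207.69) c2=(487.30, 135.61) c3=(398.83, 117.38)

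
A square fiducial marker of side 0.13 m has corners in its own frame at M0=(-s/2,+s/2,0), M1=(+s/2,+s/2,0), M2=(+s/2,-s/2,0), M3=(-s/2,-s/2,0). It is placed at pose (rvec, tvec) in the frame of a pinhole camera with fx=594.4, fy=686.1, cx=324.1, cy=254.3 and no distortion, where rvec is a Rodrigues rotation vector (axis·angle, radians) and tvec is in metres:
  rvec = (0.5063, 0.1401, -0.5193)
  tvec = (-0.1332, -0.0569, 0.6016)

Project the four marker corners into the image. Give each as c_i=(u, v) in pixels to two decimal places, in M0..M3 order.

c0=(180.29, 275.90) c1=(281.22, 213.11) c2=(206.64, 89.20) c3=(100.38, 164.80)

Intrinsics K: fx=594.4, fy=686.1, cx=324.1, cy=254.3
Marker side s = 0.13 m; corners in marker frame (Z=0):
  M0 = (-0.0650, +0.0650, 0)
  M1 = (+0.0650, +0.0650, 0)
  M2 = (+0.0650, -0.0650, 0)
  M3 = (-0.0650, -0.0650, 0)
rvec = (0.5063, 0.1401, -0.5193), |rvec| = θ = 0.73867 rad = 42.323°
Rodrigues: sinθ=0.67331, 1−cosθ=0.26064; R = I + sinθ·[k]× + (1−cosθ)·[k]×²:
    [+0.86181 +0.50723 +0.00211]
    [-0.43946 +0.74874 -0.49625]
    [-0.25329 +0.42674 +0.86818]
t = (-0.1332, -0.0569, 0.6016) m
M0: Pc = R·M0+t = (-0.15625, +0.02033, +0.64580); u = 594.4·(-0.15625)/0.64580 + 324.1 = 180.2888, v = 686.1·(+0.02033)/0.64580 + 254.3 = 275.9019
M1: Pc = R·M1+t = (-0.04421, -0.03680, +0.61287); u = 594.4·(-0.04421)/0.61287 + 324.1 = 281.2202, v = 686.1·(-0.03680)/0.61287 + 254.3 = 213.1063
M2: Pc = R·M2+t = (-0.11015, -0.13413, +0.55740); u = 594.4·(-0.11015)/0.55740 + 324.1 = 206.6353, v = 686.1·(-0.13413)/0.55740 + 254.3 = 89.1957
M3: Pc = R·M3+t = (-0.22219, -0.07700, +0.59033); u = 594.4·(-0.22219)/0.59033 + 324.1 = 100.3790, v = 686.1·(-0.07700)/0.59033 + 254.3 = 164.8043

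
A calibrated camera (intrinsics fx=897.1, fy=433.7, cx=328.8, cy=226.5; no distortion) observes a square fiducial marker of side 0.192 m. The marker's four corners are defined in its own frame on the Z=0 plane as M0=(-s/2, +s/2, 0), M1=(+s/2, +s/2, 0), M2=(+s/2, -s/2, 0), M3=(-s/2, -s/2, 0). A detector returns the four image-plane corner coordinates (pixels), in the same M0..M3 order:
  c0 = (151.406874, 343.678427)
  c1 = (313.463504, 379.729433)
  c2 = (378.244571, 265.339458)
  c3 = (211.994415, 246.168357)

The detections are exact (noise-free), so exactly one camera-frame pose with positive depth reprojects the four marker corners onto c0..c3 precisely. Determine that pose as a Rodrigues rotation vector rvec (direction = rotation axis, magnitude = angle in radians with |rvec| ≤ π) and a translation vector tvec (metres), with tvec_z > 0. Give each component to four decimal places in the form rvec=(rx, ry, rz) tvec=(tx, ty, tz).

rvec=(-0.2153, 0.6370, 0.2240) tvec=(-0.0610, 0.1433, 0.7735)

Intrinsics K: fx=897.1, fy=433.7, cx=328.8, cy=226.5
Marker side s = 0.192 m; corners in marker frame (Z=0):
  M0 = (-0.0960, +0.0960, 0)
  M1 = (+0.0960, +0.0960, 0)
  M2 = (+0.0960, -0.0960, 0)
  M3 = (-0.0960, -0.0960, 0)
Detected image corners:
  c0 = (151.406874, 343.678427) px
  c1 = (313.463504, 379.729433) px
  c2 = (378.244571, 265.339458) px
  c3 = (211.994415, 246.168357) px
Planar DLT: solve 8×8 A·h = b for H (H[2,2]=1):
  H  [+647.75324 -369.75374 +258.08542]
  H  [-99.62745 +496.89312 +306.83672]
  H  [-0.78622 -0.16718 +1.00000]
B = K⁻¹H; ‖b₁‖=1.292826, ‖b₂‖=1.292826; λ = 2/(‖b₁‖+‖b₂‖) = 0.773499, sign → tz>0 ⇒ λ=+0.773499
r₁ = λ·B[:,0] = (+0.78140,+0.13992,-0.60814); r₂ = λ·B[:,1] = (-0.27142,+0.95374,-0.12931)
r₃ = r₁×r₂ = (+0.56191,+0.26610,+0.78323); SVD([r₁ r₂ r₃]) → R = UVᵀ:
  R  [+0.78140 -0.27142 +0.56191]
  R  [+0.13992 +0.95374 +0.26610]
  R  [-0.60814 -0.12931 +0.78323]
t = (-0.06097, +0.14328, +0.77350) m
tr R = 2.518361; θ = arccos((tr R − 1)/2) = 0.708743 rad = 40.608°
axis k = ((R−Rᵀ)₃₂, (R−Rᵀ)₁₃, (R−Rᵀ)₂₁) / (2 sinθ) = (-0.303753, +0.898827, +0.315983)
rvec = θ·k = (-0.215283, +0.637037, +0.223951)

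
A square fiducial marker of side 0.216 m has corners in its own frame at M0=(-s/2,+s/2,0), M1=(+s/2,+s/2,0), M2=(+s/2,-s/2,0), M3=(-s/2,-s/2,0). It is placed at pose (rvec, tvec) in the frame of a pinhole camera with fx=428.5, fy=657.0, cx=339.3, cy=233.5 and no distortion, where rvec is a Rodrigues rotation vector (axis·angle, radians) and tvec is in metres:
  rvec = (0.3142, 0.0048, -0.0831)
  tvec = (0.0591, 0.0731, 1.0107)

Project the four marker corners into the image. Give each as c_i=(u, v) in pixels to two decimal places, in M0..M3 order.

c0=(323.06, 349.19) c1=(411.52, 338.60) c2=(408.63, 207.92) c3=(314.17, 219.74)

Intrinsics K: fx=428.5, fy=657.0, cx=339.3, cy=233.5
Marker side s = 0.216 m; corners in marker frame (Z=0):
  M0 = (-0.1080, +0.1080, 0)
  M1 = (+0.1080, +0.1080, 0)
  M2 = (+0.1080, -0.1080, 0)
  M3 = (-0.1080, -0.1080, 0)
rvec = (0.3142, 0.0048, -0.0831), |rvec| = θ = 0.32504 rad = 18.623°
Rodrigues: sinθ=0.31935, 1−cosθ=0.05236; R = I + sinθ·[k]× + (1−cosθ)·[k]×²:
    [+0.99657 +0.08239 -0.00822]
    [-0.08090 +0.94765 -0.30889]
    [-0.01766 +0.30850 +0.95106]
t = (0.0591, 0.0731, 1.0107) m
M0: Pc = R·M0+t = (-0.03963, +0.18418, +1.04592); u = 428.5·(-0.03963)/1.04592 + 339.3 = 323.0638, v = 657.0·(+0.18418)/1.04592 + 233.5 = 349.1950
M1: Pc = R·M1+t = (+0.17563, +0.16671, +1.04211); u = 428.5·(+0.17563)/1.04211 + 339.3 = 411.5153, v = 657.0·(+0.16671)/1.04211 + 233.5 = 338.6021
M2: Pc = R·M2+t = (+0.15783, -0.03798, +0.97548); u = 428.5·(+0.15783)/0.97548 + 339.3 = 408.6308, v = 657.0·(-0.03798)/0.97548 + 233.5 = 207.9177
M3: Pc = R·M3+t = (-0.05743, -0.02051, +0.97929); u = 428.5·(-0.05743)/0.97929 + 339.3 = 314.1719, v = 657.0·(-0.02051)/0.97929 + 233.5 = 219.7404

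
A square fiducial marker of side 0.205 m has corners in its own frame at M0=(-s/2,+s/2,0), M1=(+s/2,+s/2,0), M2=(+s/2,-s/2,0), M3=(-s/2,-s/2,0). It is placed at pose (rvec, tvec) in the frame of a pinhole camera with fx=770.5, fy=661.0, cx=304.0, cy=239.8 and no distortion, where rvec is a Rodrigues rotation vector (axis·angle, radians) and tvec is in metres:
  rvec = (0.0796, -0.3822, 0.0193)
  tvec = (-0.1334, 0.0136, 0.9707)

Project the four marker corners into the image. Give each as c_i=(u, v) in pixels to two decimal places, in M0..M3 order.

c0=(113.87, 320.93) c1=(272.33, 315.33) c2=(277.19, 181.60) c3=(116.53, 176.23)

Intrinsics K: fx=770.5, fy=661.0, cx=304.0, cy=239.8
Marker side s = 0.205 m; corners in marker frame (Z=0):
  M0 = (-0.1025, +0.1025, 0)
  M1 = (+0.1025, +0.1025, 0)
  M2 = (+0.1025, -0.1025, 0)
  M3 = (-0.1025, -0.1025, 0)
rvec = (0.0796, -0.3822, 0.0193), |rvec| = θ = 0.39088 rad = 22.396°
Rodrigues: sinθ=0.38100, 1−cosθ=0.07543; R = I + sinθ·[k]× + (1−cosθ)·[k]×²:
    [+0.92770 -0.03383 -0.37178]
    [+0.00379 +0.99669 -0.08123]
    [+0.37330 +0.07395 +0.92476]
t = (-0.1334, 0.0136, 0.9707) m
M0: Pc = R·M0+t = (-0.23196, +0.11537, +0.94002); u = 770.5·(-0.23196)/0.94002 + 304.0 = 113.8724, v = 661.0·(+0.11537)/0.94002 + 239.8 = 320.9270
M1: Pc = R·M1+t = (-0.04178, +0.11615, +1.01654); u = 770.5·(-0.04178)/1.01654 + 304.0 = 272.3338, v = 661.0·(+0.11615)/1.01654 + 239.8 = 315.3253
M2: Pc = R·M2+t = (-0.03484, -0.08817, +1.00138); u = 770.5·(-0.03484)/1.00138 + 304.0 = 277.1907, v = 661.0·(-0.08817)/1.00138 + 239.8 = 181.5990
M3: Pc = R·M3+t = (-0.22502, -0.08895, +0.92486); u = 770.5·(-0.22502)/0.92486 + 304.0 = 116.5339, v = 661.0·(-0.08895)/0.92486 + 239.8 = 176.2275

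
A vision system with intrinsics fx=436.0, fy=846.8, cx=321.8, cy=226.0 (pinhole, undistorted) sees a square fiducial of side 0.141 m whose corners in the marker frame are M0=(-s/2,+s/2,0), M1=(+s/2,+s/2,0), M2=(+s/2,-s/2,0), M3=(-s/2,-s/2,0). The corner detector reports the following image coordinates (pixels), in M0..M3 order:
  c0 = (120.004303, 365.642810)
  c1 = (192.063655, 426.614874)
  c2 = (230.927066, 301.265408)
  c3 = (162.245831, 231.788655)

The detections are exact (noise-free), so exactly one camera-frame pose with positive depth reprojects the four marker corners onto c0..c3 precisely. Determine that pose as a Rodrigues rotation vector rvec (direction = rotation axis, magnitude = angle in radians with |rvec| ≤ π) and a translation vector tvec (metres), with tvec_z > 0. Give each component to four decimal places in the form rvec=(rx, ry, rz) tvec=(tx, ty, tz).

rvec=(0.0655, -0.4070, 0.5376) tvec=(-0.2637, 0.1000, 0.7973)

Intrinsics K: fx=436.0, fy=846.8, cx=321.8, cy=226.0
Marker side s = 0.141 m; corners in marker frame (Z=0):
  M0 = (-0.0705, +0.0705, 0)
  M1 = (+0.0705, +0.0705, 0)
  M2 = (+0.0705, -0.0705, 0)
  M3 = (-0.0705, -0.0705, 0)
Detected image corners:
  c0 = (120.004303, 365.642810) px
  c1 = (192.063655, 426.614874) px
  c2 = (230.927066, 301.265408) px
  c3 = (162.245831, 231.788655) px
Planar DLT: solve 8×8 A·h = b for H (H[2,2]=1):
  H  [+586.05828 -297.06550 +177.61467]
  H  [+626.24472 +899.55266 +332.20688]
  H  [+0.49359 -0.05602 +1.00000]
B = K⁻¹H; ‖b₁‖=1.254271, ‖b₂‖=1.254271; λ = 2/(‖b₁‖+‖b₂‖) = 0.797276, sign → tz>0 ⇒ λ=+0.797276
r₁ = λ·B[:,0] = (+0.78122,+0.48459,+0.39353); r₂ = λ·B[:,1] = (-0.51026,+0.85886,-0.04466)
r₃ = r₁×r₂ = (-0.35963,-0.16591,+0.91823); SVD([r₁ r₂ r₃]) → R = UVᵀ:
  R  [+0.78122 -0.51026 -0.35963]
  R  [+0.48459 +0.85886 -0.16591]
  R  [+0.39353 -0.04466 +0.91823]
t = (-0.26366, +0.10000, +0.79728) m
tr R = 2.558309; θ = arccos((tr R − 1)/2) = 0.677480 rad = 38.817°
axis k = ((R−Rᵀ)₃₂, (R−Rᵀ)₁₃, (R−Rᵀ)₂₁) / (2 sinθ) = (+0.096717, -0.600767, +0.793552)
rvec = θ·k = (+0.065524, -0.407008, +0.537616)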